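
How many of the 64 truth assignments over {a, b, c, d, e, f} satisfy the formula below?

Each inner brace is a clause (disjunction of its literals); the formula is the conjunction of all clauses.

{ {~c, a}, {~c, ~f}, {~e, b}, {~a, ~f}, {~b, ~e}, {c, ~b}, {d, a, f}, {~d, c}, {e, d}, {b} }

There are 2^6 = 64 truth assignments over (a, b, c, d, e, f).
Split on c. With c = 1, the clauses containing c are satisfied and ~c drops from the rest; 1 of the 2^5 = 32 assignments to the other variables satisfy what remains.
With c = 0, by the same count on the reduced clause set, 0 assignments work.
Total: 1 + 0 = 1.

1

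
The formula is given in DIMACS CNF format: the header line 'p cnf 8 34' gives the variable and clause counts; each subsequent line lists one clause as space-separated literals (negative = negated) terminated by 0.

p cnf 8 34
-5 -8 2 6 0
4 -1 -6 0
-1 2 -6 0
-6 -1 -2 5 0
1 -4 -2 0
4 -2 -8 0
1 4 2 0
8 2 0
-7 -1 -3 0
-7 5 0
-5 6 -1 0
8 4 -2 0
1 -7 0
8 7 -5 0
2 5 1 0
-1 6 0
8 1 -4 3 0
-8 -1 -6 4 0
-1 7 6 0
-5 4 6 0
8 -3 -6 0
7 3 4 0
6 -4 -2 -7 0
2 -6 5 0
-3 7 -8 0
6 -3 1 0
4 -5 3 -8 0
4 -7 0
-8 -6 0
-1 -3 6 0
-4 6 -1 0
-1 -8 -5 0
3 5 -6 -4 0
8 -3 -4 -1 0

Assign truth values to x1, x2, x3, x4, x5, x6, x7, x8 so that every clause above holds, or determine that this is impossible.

Case x8 = False:
From the singleton clause (x2), x2 = True.
From the singleton clause (x4), x4 = True.
From the singleton clause (x1), x1 = True.
From the singleton clause (x6), x6 = True.
From the singleton clause (x5), x5 = True.
From the singleton clause (x7), x7 = True.
From the singleton clause (¬x3), x3 = False.
All clauses are satisfied.

x1: True,  x2: True,  x3: False,  x4: True,  x5: True,  x6: True,  x7: True,  x8: False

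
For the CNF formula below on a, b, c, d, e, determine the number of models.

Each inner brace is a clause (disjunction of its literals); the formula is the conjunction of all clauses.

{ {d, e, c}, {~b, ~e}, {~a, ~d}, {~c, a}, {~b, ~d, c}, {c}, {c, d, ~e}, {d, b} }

1

There are 2^5 = 32 truth assignments over (a, b, c, d, e).
Split on e. With e = 1, the clauses containing e are satisfied and ~e drops from the rest; 0 of the 2^4 = 16 assignments to the other variables satisfy what remains.
With e = 0, by the same count on the reduced clause set, 1 assignment works.
Total: 0 + 1 = 1.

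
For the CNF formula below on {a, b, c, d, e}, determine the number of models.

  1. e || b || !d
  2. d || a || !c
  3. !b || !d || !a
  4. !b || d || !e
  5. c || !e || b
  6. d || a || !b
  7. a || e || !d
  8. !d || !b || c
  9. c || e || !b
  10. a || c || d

There are 2^5 = 32 truth assignments over (a, b, c, d, e).
Split on a. With a = true, the clauses containing a are satisfied and !a drops from the rest; 5 of the 2^4 = 16 assignments to the other variables satisfy what remains.
With a = false, by the same count on the reduced clause set, 2 assignments work.
(One model: a=F, b=F, c=T, d=T, e=T.)
Total: 5 + 2 = 7.

7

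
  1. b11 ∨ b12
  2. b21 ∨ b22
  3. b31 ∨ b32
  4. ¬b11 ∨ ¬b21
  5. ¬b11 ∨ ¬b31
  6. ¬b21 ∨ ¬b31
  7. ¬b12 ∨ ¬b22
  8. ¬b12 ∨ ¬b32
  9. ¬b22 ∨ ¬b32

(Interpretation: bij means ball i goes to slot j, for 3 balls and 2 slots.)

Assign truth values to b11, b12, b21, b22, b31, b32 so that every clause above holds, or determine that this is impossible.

UNSATISFIABLE

Branch on b11: set b11 = True.
The clause (¬b21) is unit, so b21 = False.
The clause (b22) is unit, so b22 = True.
The clause (¬b31) is unit, so b31 = False.
The clause (b32) is unit, so b32 = True.
But (¬b32) is also a unit clause — contradiction.
That branch fails; take b11 = False instead.
The clause (b12) is unit, so b12 = True.
The clause (¬b22) is unit, so b22 = False.
The clause (b21) is unit, so b21 = True.
The clause (¬b31) is unit, so b31 = False.
The clause (b32) is unit, so b32 = True.
But (¬b32) is also a unit clause — contradiction.
Both values of b11 lead to a conflict.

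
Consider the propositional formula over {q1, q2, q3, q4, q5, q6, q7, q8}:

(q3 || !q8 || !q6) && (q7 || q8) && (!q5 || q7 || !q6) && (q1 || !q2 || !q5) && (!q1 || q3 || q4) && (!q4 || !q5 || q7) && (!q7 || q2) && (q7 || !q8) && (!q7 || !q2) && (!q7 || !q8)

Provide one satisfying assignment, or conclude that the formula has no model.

UNSATISFIABLE

Case q7 = true:
From the singleton clause (q2), q2 = true.
But (!q2) is also a unit clause — contradiction.
That branch fails; take q7 = false instead.
From the singleton clause (q8), q8 = true.
But (!q8) is also a unit clause — contradiction.
Either choice for q7 ends in contradiction.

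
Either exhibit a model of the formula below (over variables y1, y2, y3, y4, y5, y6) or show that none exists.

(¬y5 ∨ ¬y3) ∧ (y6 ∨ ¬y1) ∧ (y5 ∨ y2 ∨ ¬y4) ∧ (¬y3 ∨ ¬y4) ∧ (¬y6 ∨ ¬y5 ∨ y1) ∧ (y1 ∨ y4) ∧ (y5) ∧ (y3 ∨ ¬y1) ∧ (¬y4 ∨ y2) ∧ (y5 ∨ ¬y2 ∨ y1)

y1 ↦ False,  y2 ↦ True,  y3 ↦ False,  y4 ↦ True,  y5 ↦ True,  y6 ↦ False

(y5) alone gives y5 = True.
(¬y3) alone gives y3 = False.
(¬y1) alone gives y1 = False.
(¬y6) alone gives y6 = False.
(y4) alone gives y4 = True.
(y2) alone gives y2 = True.
All clauses are satisfied.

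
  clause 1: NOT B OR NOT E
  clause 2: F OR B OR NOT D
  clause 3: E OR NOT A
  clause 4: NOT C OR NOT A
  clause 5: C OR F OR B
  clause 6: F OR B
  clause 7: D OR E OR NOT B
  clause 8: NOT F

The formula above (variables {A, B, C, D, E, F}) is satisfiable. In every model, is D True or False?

Suppose D = false.
From the singleton clause (NOT F), F = false.
From the singleton clause (B), B = true.
From the singleton clause (NOT E), E = false.
That conflicts with the unit clause (E).
So every satisfying assignment has D = True.

True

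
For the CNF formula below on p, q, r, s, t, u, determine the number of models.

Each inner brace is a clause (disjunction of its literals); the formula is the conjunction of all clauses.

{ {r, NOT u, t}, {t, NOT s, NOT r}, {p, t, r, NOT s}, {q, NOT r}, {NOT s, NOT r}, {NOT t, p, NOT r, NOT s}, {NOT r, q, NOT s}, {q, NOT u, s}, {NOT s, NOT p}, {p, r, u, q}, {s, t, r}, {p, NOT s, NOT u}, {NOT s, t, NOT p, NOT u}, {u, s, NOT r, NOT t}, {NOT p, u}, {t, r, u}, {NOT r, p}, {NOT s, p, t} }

6

There are 2^6 = 64 truth assignments over (p, q, r, s, t, u).
Split on t. With t = true, the clauses containing t are satisfied and NOT t drops from the rest; 5 of the 2^5 = 32 assignments to the other variables satisfy what remains.
With t = false, by the same count on the reduced clause set, 1 assignment works.
Total: 5 + 1 = 6.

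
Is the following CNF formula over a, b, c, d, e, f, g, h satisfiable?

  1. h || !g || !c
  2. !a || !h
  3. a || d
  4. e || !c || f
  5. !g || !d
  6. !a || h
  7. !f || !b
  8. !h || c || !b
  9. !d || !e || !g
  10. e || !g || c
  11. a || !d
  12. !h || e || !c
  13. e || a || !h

No

Case a = false:
(d) alone gives d = true.
That conflicts with the unit clause (!d).
That branch fails; take a = true instead.
(!h) alone gives h = false.
That conflicts with the unit clause (h).
Both values of a lead to a conflict.
No assignment satisfies every clause.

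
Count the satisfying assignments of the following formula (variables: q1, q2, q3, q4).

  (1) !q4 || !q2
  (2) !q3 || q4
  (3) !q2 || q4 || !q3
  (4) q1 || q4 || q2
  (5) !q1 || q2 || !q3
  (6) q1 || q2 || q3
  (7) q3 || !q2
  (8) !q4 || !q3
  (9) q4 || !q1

There are 2^4 = 16 truth assignments over (q1, q2, q3, q4).
Check each against the 9 clauses (columns in the order q1, q2, q3, q4):
  F F F F  ✗ fails (q1 || q4 || q2)
  F F F T  ✗ fails (q1 || q2 || q3)
  F F T F  ✗ fails (!q3 || q4)
  F F T T  ✗ fails (!q4 || !q3)
  F T F F  ✗ fails (q3 || !q2)
  F T F T  ✗ fails (!q4 || !q2)
  F T T F  ✗ fails (!q3 || q4)
  F T T T  ✗ fails (!q4 || !q2)
  T F F F  ✗ fails (q4 || !q1)
  T F F T  ✓ satisfies all
  T F T F  ✗ fails (!q3 || q4)
  T F T T  ✗ fails (!q1 || q2 || !q3)
  T T F F  ✗ fails (q3 || !q2)
  T T F T  ✗ fails (!q4 || !q2)
  T T T F  ✗ fails (!q3 || q4)
  T T T T  ✗ fails (!q4 || !q2)
1 of the 16 rows is a model.

1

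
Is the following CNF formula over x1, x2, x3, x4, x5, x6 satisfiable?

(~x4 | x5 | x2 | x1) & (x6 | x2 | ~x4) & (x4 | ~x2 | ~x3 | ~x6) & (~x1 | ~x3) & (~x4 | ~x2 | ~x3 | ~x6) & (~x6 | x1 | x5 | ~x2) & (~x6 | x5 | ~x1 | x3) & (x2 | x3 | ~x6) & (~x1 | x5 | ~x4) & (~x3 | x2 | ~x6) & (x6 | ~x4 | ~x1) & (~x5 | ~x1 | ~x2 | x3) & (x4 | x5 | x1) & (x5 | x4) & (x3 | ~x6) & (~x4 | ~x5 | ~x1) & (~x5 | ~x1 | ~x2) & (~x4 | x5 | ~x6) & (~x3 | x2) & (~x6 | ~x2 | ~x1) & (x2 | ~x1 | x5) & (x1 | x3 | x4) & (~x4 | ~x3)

Yes

Branch on x1: set x1 = 1.
(~x3) alone gives x3 = 0.
(~x6) alone gives x6 = 0.
(~x4) alone gives x4 = 0.
(x5) alone gives x5 = 1.
(~x2) alone gives x2 = 0.
All clauses are satisfied.
A satisfying assignment: x1 ↦ 1; x2 ↦ 0; x3 ↦ 0; x4 ↦ 0; x5 ↦ 1; x6 ↦ 0.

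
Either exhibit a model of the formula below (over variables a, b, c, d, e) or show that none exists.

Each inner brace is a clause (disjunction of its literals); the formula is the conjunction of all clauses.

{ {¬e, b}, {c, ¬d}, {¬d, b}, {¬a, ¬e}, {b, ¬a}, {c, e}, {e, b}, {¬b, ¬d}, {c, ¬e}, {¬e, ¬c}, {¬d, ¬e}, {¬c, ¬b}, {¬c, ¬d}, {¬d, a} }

UNSATISFIABLE

Try e = False.
(c) alone gives c = True.
(b) alone gives b = True.
That conflicts with the unit clause (¬b).
Undo e and try e = True.
(b) alone gives b = True.
(¬a) alone gives a = False.
(¬d) alone gives d = False.
(c) alone gives c = True.
That conflicts with the unit clause (¬c).
Either choice for e ends in contradiction.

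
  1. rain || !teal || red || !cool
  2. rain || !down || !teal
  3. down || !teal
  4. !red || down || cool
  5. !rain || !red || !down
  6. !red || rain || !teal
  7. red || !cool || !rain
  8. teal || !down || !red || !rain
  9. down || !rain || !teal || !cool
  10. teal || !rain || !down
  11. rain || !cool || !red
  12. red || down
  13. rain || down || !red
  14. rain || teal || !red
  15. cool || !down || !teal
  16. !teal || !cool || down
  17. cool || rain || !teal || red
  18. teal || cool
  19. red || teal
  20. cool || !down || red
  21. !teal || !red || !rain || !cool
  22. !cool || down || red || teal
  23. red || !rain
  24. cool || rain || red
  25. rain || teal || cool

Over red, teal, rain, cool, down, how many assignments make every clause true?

1

There are 2^5 = 32 truth assignments over (red, teal, rain, cool, down).
Split on down. With down = true, the clauses containing down are satisfied and !down drops from the rest; 0 of the 2^4 = 16 assignments to the other variables satisfy what remains.
With down = false, by the same count on the reduced clause set, 1 assignment works.
Total: 0 + 1 = 1.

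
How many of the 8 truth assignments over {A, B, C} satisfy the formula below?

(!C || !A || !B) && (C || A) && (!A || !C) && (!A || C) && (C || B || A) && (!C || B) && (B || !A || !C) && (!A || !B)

1

There are 2^3 = 8 truth assignments over (A, B, C).
Check each against the 8 clauses (columns in the order A, B, C):
  F F F  ✗ fails (C || A)
  F F T  ✗ fails (!C || B)
  F T F  ✗ fails (C || A)
  F T T  ✓ satisfies all
  T F F  ✗ fails (!A || C)
  T F T  ✗ fails (!A || !C)
  T T F  ✗ fails (!A || C)
  T T T  ✗ fails (!C || !A || !B)
1 of the 8 rows is a model.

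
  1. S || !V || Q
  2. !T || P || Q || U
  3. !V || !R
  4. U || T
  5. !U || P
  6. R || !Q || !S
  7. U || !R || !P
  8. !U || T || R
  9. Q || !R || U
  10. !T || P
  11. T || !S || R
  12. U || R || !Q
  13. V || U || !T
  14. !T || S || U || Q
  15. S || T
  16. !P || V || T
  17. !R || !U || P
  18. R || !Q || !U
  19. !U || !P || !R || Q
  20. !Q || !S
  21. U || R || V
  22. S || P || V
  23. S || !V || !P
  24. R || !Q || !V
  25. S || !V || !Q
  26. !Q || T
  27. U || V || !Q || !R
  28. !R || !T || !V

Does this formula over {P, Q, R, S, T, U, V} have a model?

Case V = false:
Case U = true:
(P) alone gives P = true.
(T) alone gives T = true.
Case R = false:
(!Q) alone gives Q = false.
Every clause is now satisfied; S is unconstrained.
A satisfying assignment: P ↦ true; Q ↦ false; R ↦ false; S ↦ false; T ↦ true; U ↦ true; V ↦ false.

Satisfiable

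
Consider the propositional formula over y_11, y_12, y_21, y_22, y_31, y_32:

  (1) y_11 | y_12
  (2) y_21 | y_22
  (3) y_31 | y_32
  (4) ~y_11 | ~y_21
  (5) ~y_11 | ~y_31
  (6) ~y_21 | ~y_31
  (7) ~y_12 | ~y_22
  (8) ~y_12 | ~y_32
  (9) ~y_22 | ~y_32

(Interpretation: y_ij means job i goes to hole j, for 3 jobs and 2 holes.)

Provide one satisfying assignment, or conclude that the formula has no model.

Suppose y_11 = 1.
From the singleton clause (~y_21), y_21 = 0.
From the singleton clause (y_22), y_22 = 1.
From the singleton clause (~y_31), y_31 = 0.
From the singleton clause (y_32), y_32 = 1.
Now (~y_32) is unsatisfied and unit — conflict.
So y_11 must be the other value — set y_11 = 0.
From the singleton clause (y_12), y_12 = 1.
From the singleton clause (~y_22), y_22 = 0.
From the singleton clause (y_21), y_21 = 1.
From the singleton clause (~y_31), y_31 = 0.
From the singleton clause (y_32), y_32 = 1.
Now (~y_32) is unsatisfied and unit — conflict.
Both values of y_11 lead to a conflict.

UNSATISFIABLE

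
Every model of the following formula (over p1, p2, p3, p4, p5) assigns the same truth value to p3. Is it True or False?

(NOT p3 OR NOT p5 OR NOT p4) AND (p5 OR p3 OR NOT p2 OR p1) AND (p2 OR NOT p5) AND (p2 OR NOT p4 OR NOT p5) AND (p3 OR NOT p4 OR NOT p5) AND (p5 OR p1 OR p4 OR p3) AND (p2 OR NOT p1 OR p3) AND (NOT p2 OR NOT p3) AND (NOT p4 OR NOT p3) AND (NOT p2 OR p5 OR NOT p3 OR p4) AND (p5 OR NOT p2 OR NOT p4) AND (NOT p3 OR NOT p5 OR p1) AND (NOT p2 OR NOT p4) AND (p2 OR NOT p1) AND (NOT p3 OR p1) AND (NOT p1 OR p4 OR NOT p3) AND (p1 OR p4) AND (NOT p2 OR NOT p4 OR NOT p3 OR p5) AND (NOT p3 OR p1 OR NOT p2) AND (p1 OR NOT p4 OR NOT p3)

Suppose p3 = true.
From the singleton clause (NOT p2), p2 = false.
From the singleton clause (NOT p5), p5 = false.
From the singleton clause (NOT p4), p4 = false.
From the singleton clause (NOT p1), p1 = false.
Now (p1) is unsatisfied and unit — conflict.
So every satisfying assignment has p3 = False.

False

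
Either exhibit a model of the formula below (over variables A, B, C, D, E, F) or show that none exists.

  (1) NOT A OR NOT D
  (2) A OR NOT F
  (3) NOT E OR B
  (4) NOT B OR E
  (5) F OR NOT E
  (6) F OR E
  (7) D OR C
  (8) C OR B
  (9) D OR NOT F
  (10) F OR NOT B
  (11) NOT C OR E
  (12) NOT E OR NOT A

Case A = false:
(NOT F) alone gives F = false.
(NOT E) alone gives E = false.
Now (E) is unsatisfied and unit — conflict.
Undo A and try A = true.
(NOT D) alone gives D = false.
(C) alone gives C = true.
(NOT F) alone gives F = false.
(NOT E) alone gives E = false.
Now (E) is unsatisfied and unit — conflict.
Both values of A lead to a conflict.

UNSATISFIABLE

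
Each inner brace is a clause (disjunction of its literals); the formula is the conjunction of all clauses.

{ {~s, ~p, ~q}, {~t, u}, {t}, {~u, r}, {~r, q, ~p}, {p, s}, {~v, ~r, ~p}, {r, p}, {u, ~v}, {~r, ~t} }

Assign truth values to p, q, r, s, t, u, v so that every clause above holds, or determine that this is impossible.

From the singleton clause (t), t = 1.
From the singleton clause (u), u = 1.
From the singleton clause (r), r = 1.
Now (~r) is unsatisfied and unit — conflict.

UNSATISFIABLE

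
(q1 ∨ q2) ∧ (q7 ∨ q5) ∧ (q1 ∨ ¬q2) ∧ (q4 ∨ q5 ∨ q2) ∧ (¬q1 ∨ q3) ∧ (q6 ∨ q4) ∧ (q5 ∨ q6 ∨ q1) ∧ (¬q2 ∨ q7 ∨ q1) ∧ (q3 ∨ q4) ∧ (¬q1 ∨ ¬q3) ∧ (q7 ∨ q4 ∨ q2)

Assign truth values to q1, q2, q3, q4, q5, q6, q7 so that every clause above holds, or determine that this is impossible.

Try q1 = True.
The clause (q3) is unit, so q3 = True.
That conflicts with the unit clause (¬q3).
Undo q1 and try q1 = False.
The clause (q2) is unit, so q2 = True.
That conflicts with the unit clause (¬q2).
Both values of q1 lead to a conflict.

UNSATISFIABLE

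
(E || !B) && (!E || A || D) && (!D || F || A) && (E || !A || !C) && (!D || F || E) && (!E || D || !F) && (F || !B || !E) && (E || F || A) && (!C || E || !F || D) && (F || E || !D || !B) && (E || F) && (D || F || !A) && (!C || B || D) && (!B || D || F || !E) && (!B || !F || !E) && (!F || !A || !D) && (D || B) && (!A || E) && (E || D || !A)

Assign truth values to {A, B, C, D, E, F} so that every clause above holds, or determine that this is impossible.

Case E = true:
Case A = false:
Unit clause (D) forces D = true.
Unit clause (F) forces F = true.
Unit clause (!B) forces B = false.
No clause remains; C is free.

A ↦ false; B ↦ false; C ↦ true; D ↦ true; E ↦ true; F ↦ true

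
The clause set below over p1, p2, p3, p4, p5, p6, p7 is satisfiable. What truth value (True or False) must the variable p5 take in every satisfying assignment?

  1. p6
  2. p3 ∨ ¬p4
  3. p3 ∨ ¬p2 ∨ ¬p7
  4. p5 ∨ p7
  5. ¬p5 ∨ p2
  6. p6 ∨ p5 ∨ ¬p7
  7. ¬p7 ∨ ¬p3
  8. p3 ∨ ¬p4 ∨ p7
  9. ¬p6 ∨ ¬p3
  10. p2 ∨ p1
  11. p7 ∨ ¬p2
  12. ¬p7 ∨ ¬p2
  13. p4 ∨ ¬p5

False

Suppose p5 = True.
(p6) alone gives p6 = True.
(p2) alone gives p2 = True.
(¬p3) alone gives p3 = False.
(¬p4) alone gives p4 = False.
But (p4) is also a unit clause — contradiction.
So every satisfying assignment has p5 = False.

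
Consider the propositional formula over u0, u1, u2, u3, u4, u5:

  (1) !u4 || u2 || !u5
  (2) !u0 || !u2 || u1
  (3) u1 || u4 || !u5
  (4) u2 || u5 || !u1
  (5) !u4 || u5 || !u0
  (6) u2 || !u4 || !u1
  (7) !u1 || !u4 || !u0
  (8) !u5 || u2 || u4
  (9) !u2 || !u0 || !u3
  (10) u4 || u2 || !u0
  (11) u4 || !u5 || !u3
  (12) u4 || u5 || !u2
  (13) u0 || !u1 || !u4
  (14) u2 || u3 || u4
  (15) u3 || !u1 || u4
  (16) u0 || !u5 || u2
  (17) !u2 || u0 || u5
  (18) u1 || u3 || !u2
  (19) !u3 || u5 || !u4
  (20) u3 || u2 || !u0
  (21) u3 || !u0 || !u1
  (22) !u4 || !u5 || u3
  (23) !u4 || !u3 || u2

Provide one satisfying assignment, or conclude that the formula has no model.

u0 ↦ false,  u1 ↦ false,  u2 ↦ false,  u3 ↦ true,  u4 ↦ false,  u5 ↦ false

Try u4 = false.
Try u1 = false.
Unit clause (!u5) forces u5 = false.
Unit clause (!u2) forces u2 = false.
Unit clause (!u0) forces u0 = false.
Unit clause (u3) forces u3 = true.
This assignment satisfies each clause.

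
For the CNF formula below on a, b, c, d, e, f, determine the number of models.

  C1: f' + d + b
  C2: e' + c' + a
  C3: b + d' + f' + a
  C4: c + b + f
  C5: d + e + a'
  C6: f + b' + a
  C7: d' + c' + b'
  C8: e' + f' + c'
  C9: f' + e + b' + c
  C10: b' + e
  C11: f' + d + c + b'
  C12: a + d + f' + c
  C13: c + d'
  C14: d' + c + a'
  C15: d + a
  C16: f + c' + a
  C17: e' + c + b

6

There are 2^6 = 64 truth assignments over (a, b, c, d, e, f).
Split on b. With b = 1, the clauses containing b are satisfied and b' drops from the rest; 2 of the 2^5 = 32 assignments to the other variables satisfy what remains.
With b = 0, by the same count on the reduced clause set, 4 assignments work.
Total: 2 + 4 = 6.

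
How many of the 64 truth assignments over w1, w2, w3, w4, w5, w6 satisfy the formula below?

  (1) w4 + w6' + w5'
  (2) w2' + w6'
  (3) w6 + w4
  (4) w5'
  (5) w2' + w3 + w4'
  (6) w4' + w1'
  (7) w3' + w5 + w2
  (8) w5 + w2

1

There are 2^6 = 64 truth assignments over (w1, w2, w3, w4, w5, w6).
Split on w6. With w6 = 1, the clauses containing w6 are satisfied and w6' drops from the rest; 0 of the 2^5 = 32 assignments to the other variables satisfy what remains.
With w6 = 0, by the same count on the reduced clause set, 1 assignment works.
(One model: w1=F, w2=T, w3=T, w4=T, w5=F, w6=F.)
Total: 0 + 1 = 1.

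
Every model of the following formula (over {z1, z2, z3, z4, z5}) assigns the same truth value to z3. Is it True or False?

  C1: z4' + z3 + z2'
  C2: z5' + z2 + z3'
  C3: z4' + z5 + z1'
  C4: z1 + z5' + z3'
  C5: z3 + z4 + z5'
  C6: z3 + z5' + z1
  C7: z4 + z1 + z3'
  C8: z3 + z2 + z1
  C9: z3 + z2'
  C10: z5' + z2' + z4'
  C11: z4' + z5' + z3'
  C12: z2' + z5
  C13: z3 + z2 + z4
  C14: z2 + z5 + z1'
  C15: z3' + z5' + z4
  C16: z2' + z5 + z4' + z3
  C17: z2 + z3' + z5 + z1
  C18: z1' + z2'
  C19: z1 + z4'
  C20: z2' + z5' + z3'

Suppose z3 = 1.
Try z5 = 0.
The clause (z2') is unit, so z2 = 0.
The clause (z1') is unit, so z1 = 0.
Now (z1) is unsatisfied and unit — conflict.
Undo z5 and try z5 = 1.
The clause (z2) is unit, so z2 = 1.
Now (z2') is unsatisfied and unit — conflict.
Neither z5 = 1 nor z5 = 0 works.
So every satisfying assignment has z3 = False.

False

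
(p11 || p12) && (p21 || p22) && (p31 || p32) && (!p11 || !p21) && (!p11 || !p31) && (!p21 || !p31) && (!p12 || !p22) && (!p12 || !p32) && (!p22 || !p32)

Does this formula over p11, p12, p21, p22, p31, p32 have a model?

Unsatisfiable

Case p11 = true:
The clause (!p21) is unit, so p21 = false.
The clause (p22) is unit, so p22 = true.
The clause (!p31) is unit, so p31 = false.
The clause (p32) is unit, so p32 = true.
But (!p32) is also a unit clause — contradiction.
So p11 must be the other value — set p11 = false.
The clause (p12) is unit, so p12 = true.
The clause (!p22) is unit, so p22 = false.
The clause (p21) is unit, so p21 = true.
The clause (!p31) is unit, so p31 = false.
The clause (p32) is unit, so p32 = true.
But (!p32) is also a unit clause — contradiction.
Neither p11 = true nor p11 = false works.
No assignment satisfies every clause.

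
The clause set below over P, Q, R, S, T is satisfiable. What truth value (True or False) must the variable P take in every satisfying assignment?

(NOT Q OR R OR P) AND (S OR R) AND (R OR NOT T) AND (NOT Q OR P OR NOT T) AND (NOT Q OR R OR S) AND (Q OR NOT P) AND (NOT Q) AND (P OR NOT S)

Suppose P = true.
(Q) alone gives Q = true.
Now (NOT Q) is unsatisfied and unit — conflict.
So every satisfying assignment has P = False.

False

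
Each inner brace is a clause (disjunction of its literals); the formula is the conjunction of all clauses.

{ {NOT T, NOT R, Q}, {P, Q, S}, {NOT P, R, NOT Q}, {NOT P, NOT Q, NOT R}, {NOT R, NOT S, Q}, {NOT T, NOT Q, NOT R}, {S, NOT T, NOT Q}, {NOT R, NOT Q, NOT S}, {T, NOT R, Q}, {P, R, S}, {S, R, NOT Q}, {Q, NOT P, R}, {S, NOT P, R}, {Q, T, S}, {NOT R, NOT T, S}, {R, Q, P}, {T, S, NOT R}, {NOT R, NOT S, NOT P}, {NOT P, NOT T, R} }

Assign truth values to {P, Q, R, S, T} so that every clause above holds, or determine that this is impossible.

P: false, Q: true, R: false, S: true, T: false

Suppose T = false.
Suppose R = false.
Suppose P = false.
(S) alone gives S = true.
(Q) alone gives Q = true.
Every clause now holds.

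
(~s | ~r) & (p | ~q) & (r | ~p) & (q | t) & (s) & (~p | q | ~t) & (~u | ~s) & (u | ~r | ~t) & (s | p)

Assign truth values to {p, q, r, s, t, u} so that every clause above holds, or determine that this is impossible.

p=0,  q=0,  r=0,  s=1,  t=1,  u=0

The clause (s) is unit, so s = 1.
The clause (~r) is unit, so r = 0.
The clause (~p) is unit, so p = 0.
The clause (~q) is unit, so q = 0.
The clause (t) is unit, so t = 1.
The clause (~u) is unit, so u = 0.
This assignment satisfies each clause.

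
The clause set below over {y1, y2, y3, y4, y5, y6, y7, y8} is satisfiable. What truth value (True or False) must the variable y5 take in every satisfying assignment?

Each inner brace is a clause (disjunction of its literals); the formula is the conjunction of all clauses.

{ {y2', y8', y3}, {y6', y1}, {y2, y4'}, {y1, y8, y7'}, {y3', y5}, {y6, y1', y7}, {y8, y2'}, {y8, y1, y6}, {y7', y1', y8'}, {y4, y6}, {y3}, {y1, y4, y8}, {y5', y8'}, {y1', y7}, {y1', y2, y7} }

True

Suppose y5 = 0.
Unit clause (y3') forces y3 = 0.
That conflicts with the unit clause (y3).
So every satisfying assignment has y5 = True.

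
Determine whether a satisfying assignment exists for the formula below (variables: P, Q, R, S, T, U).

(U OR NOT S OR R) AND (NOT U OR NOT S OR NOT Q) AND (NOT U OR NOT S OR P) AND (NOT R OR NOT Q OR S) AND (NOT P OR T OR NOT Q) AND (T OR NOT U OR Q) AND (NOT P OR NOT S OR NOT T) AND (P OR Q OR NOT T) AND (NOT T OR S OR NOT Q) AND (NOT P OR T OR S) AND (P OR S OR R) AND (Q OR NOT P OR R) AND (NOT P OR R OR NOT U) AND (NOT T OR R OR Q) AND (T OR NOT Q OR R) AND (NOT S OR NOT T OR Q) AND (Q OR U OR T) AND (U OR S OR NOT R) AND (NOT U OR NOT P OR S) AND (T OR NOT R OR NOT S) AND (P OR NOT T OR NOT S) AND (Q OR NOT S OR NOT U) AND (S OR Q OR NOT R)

Branch on U: set U = true.
Branch on S: set S = false.
(NOT P) alone gives P = false.
(R) alone gives R = true.
(NOT Q) alone gives Q = false.
Now (Q) is unsatisfied and unit — conflict.
That branch fails; take S = true instead.
(NOT Q) alone gives Q = false.
Now (Q) is unsatisfied and unit — conflict.
Neither S = true nor S = false works.
That branch fails; take U = false instead.
Branch on S: set S = false.
(NOT R) alone gives R = false.
(P) alone gives P = true.
(T) alone gives T = true.
(NOT Q) alone gives Q = false.
Now (Q) is unsatisfied and unit — conflict.
That branch fails; take S = true instead.
(R) alone gives R = true.
(T) alone gives T = true.
(NOT P) alone gives P = false.
Now (P) is unsatisfied and unit — conflict.
Neither S = true nor S = false works.
Neither U = true nor U = false works.
No assignment satisfies every clause.

No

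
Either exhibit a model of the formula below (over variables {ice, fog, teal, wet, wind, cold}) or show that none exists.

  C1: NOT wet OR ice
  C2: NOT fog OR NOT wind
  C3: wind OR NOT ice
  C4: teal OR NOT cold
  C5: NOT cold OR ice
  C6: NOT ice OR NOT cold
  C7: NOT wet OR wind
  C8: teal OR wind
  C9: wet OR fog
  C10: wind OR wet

ice: true, fog: false, teal: true, wet: true, wind: true, cold: false

Case wet = true:
Unit clause (ice) forces ice = true.
Unit clause (wind) forces wind = true.
Unit clause (NOT fog) forces fog = false.
Unit clause (NOT cold) forces cold = false.
All clauses hold; teal can take either value.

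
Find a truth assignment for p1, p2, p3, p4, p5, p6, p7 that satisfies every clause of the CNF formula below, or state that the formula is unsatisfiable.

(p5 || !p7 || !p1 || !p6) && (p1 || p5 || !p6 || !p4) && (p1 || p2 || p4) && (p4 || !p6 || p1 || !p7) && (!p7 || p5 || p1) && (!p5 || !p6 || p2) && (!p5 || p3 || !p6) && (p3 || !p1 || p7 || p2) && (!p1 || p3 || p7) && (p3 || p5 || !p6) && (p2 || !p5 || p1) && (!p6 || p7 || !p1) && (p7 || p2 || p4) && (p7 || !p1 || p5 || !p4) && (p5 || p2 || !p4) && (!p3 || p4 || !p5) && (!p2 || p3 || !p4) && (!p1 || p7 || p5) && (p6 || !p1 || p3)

Branch on p1: set p1 = true.
Branch on p3: set p3 = true.
Branch on p6: set p6 = false.
Branch on p4: set p4 = true.
Branch on p7: set p7 = true.
Branch on p5: set p5 = true.
Every clause is now satisfied; p2 is unconstrained.

p1 ↦ true, p2 ↦ true, p3 ↦ true, p4 ↦ true, p5 ↦ true, p6 ↦ false, p7 ↦ true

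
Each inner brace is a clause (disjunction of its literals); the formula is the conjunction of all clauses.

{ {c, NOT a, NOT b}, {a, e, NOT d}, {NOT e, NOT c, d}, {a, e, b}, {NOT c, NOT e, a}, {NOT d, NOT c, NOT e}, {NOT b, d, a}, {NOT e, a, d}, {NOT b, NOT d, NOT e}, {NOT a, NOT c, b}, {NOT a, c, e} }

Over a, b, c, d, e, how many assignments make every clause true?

5

There are 2^5 = 32 truth assignments over (a, b, c, d, e).
Split on b. With b = true, the clauses containing b are satisfied and NOT b drops from the rest; 2 of the 2^4 = 16 assignments to the other variables satisfy what remains.
With b = false, by the same count on the reduced clause set, 3 assignments work.
(One model: a=F, b=F, c=F, d=T, e=T.)
Total: 2 + 3 = 5.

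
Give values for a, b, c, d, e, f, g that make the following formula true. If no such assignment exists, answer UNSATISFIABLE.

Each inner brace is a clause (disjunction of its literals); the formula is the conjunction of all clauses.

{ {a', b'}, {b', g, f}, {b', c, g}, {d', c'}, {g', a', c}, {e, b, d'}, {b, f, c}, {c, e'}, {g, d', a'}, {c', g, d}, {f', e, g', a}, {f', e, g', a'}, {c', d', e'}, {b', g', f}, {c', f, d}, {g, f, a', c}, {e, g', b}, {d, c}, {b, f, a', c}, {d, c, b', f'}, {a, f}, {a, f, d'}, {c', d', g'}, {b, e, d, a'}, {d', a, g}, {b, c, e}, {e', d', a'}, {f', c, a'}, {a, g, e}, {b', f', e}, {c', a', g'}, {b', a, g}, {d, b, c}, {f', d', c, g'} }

a: 0; b: 0; c: 1; d: 0; e: 1; f: 1; g: 1

Case a = 0:
The clause (f) is unit, so f = 1.
Case d = 0:
The clause (c) is unit, so c = 1.
The clause (g) is unit, so g = 1.
The clause (e) is unit, so e = 1.
Every clause is now satisfied; b is unconstrained.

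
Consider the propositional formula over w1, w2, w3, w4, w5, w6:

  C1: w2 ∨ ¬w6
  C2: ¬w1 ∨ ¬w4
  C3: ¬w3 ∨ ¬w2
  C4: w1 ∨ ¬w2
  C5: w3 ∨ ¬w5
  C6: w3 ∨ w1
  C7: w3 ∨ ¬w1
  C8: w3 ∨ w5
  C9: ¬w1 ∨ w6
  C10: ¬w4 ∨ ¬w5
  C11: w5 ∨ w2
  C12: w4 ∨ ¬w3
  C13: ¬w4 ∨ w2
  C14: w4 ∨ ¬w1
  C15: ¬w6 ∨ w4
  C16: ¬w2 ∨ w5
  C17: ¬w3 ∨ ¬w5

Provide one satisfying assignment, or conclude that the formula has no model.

UNSATISFIABLE

Suppose w2 = True.
From the singleton clause (¬w3), w3 = False.
From the singleton clause (w1), w1 = True.
Now (¬w1) is unsatisfied and unit — conflict.
So w2 must be the other value — set w2 = False.
From the singleton clause (¬w6), w6 = False.
From the singleton clause (¬w1), w1 = False.
From the singleton clause (w3), w3 = True.
From the singleton clause (w5), w5 = True.
Now (¬w5) is unsatisfied and unit — conflict.
Neither w2 = True nor w2 = False works.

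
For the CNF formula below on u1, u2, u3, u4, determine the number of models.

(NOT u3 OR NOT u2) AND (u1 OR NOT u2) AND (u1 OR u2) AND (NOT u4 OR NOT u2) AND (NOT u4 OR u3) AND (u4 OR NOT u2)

There are 2^4 = 16 truth assignments over (u1, u2, u3, u4).
Split on u2. With u2 = true, the clauses containing u2 are satisfied and NOT u2 drops from the rest; 0 of the 2^3 = 8 assignments to the other variables satisfy what remains.
With u2 = false, by the same count on the reduced clause set, 3 assignments work.
Total: 0 + 3 = 3.

3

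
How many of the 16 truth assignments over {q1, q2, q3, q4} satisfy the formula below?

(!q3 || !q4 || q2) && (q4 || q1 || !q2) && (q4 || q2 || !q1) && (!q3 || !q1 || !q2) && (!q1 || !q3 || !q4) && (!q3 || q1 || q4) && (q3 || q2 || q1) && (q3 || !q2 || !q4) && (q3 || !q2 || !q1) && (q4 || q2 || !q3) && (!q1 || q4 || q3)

2

There are 2^4 = 16 truth assignments over (q1, q2, q3, q4).
Check each against the 11 clauses (columns in the order q1, q2, q3, q4):
  F F F F  ✗ fails (q3 || q2 || q1)
  F F F T  ✗ fails (q3 || q2 || q1)
  F F T F  ✗ fails (!q3 || q1 || q4)
  F F T T  ✗ fails (!q3 || !q4 || q2)
  F T F F  ✗ fails (q4 || q1 || !q2)
  F T F T  ✗ fails (q3 || !q2 || !q4)
  F T T F  ✗ fails (q4 || q1 || !q2)
  F T T T  ✓ satisfies all
  T F F F  ✗ fails (q4 || q2 || !q1)
  T F F T  ✓ satisfies all
  T F T F  ✗ fails (q4 || q2 || !q1)
  T F T T  ✗ fails (!q3 || !q4 || q2)
  T T F F  ✗ fails (q3 || !q2 || !q1)
  T T F T  ✗ fails (q3 || !q2 || !q4)
  T T T F  ✗ fails (!q3 || !q1 || !q2)
  T T T T  ✗ fails (!q3 || !q1 || !q2)
2 of the 16 rows are models.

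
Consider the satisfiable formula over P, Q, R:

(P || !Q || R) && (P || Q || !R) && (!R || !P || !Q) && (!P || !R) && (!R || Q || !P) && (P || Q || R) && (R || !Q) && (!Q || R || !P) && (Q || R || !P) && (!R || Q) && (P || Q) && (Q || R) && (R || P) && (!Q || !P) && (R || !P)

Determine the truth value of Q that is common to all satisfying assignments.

Suppose Q = false.
Unit clause (!R) forces R = false.
But (R) is also a unit clause — contradiction.
So every satisfying assignment has Q = True.

True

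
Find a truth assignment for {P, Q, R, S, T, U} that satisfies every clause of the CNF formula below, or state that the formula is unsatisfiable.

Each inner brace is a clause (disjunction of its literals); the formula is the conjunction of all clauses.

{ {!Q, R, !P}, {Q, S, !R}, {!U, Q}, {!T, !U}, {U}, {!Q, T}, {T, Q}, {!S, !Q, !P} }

From the singleton clause (U), U = true.
From the singleton clause (Q), Q = true.
From the singleton clause (!T), T = false.
Now (T) is unsatisfied and unit — conflict.

UNSATISFIABLE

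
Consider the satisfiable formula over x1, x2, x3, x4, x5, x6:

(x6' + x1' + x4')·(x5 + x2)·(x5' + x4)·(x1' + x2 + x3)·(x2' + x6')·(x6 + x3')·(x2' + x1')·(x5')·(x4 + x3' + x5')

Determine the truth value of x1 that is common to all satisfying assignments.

Suppose x1 = 1.
(x2') alone gives x2 = 0.
(x5) alone gives x5 = 1.
That conflicts with the unit clause (x5').
So every satisfying assignment has x1 = False.

False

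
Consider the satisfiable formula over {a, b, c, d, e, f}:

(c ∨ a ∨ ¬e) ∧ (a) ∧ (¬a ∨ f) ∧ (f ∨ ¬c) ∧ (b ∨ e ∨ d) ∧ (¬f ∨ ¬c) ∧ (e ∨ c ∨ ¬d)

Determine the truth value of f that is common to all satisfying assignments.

True

Suppose f = False.
Unit clause (a) forces a = True.
Now (¬a) is unsatisfied and unit — conflict.
So every satisfying assignment has f = True.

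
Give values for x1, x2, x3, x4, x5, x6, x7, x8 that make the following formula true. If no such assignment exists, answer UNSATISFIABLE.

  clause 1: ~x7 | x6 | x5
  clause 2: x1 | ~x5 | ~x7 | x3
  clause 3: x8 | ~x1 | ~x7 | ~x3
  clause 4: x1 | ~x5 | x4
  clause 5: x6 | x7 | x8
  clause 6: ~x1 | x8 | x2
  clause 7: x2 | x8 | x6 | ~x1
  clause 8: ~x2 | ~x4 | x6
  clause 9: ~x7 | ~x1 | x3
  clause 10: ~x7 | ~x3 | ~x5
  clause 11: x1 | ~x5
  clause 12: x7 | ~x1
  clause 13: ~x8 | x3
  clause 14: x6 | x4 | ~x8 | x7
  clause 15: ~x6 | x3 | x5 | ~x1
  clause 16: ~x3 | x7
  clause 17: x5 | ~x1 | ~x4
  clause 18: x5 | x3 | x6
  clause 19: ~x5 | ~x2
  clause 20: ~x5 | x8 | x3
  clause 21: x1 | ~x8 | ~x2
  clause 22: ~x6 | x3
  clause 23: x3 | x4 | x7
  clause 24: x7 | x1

Try x1 = 0.
(~x5) alone gives x5 = 0.
(x7) alone gives x7 = 1.
(x6) alone gives x6 = 1.
(x3) alone gives x3 = 1.
Try x8 = 1.
(~x2) alone gives x2 = 0.
Every clause is now satisfied; x4 is unconstrained.

x1 ↦ 0; x2 ↦ 0; x3 ↦ 1; x4 ↦ 0; x5 ↦ 0; x6 ↦ 1; x7 ↦ 1; x8 ↦ 1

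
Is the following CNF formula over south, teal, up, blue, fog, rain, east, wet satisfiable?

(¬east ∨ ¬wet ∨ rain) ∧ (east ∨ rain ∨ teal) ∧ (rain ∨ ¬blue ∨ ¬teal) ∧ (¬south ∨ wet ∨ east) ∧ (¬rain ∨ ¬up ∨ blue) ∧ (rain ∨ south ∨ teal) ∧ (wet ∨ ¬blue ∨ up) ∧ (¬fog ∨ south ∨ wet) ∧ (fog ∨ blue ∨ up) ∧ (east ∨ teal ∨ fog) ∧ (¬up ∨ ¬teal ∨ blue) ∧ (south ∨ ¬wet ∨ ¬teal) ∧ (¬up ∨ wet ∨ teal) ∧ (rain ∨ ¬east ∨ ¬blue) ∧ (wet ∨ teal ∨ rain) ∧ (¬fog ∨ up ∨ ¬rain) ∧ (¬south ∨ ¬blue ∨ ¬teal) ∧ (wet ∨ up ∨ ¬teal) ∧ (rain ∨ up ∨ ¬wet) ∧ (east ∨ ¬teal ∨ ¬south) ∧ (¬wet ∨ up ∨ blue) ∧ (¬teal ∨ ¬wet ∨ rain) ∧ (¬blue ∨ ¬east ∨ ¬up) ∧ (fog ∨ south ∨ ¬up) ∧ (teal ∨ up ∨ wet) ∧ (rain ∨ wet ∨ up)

Suppose east = False.
Suppose rain = True.
Suppose south = False.
Suppose up = True.
(blue) alone gives blue = True.
(fog) alone gives fog = True.
(wet) alone gives wet = True.
(¬teal) alone gives teal = False.
This assignment satisfies each clause.
A satisfying assignment: south=False, teal=False, up=True, blue=True, fog=True, rain=True, east=False, wet=True.

Yes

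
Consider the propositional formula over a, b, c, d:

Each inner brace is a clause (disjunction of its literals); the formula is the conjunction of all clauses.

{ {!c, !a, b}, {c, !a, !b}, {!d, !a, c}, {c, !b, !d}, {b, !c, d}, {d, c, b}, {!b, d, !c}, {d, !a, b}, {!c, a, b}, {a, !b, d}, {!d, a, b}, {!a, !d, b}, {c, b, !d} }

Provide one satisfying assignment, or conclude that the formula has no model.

a=false,  b=true,  c=true,  d=true

Suppose c = true.
Suppose a = false.
Unit clause (b) forces b = true.
Unit clause (d) forces d = true.
Every clause now holds.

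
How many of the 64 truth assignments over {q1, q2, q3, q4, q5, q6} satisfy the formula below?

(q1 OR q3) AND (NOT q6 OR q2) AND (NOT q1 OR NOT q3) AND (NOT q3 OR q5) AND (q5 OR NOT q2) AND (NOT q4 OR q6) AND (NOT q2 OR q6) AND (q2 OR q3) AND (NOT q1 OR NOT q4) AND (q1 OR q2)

There are 2^6 = 64 truth assignments over (q1, q2, q3, q4, q5, q6).
Split on q4. With q4 = true, the clauses containing q4 are satisfied and NOT q4 drops from the rest; 1 of the 2^5 = 32 assignments to the other variables satisfy what remains.
With q4 = false, by the same count on the reduced clause set, 2 assignments work.
(One model: q1=F, q2=T, q3=T, q4=F, q5=T, q6=T.)
Total: 1 + 2 = 3.

3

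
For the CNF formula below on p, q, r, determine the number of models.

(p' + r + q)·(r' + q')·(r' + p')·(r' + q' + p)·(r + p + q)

3

There are 2^3 = 8 truth assignments over (p, q, r).
Check each against the 5 clauses (columns in the order p, q, r):
  F F F  ✗ fails (r + p + q)
  F F T  ✓ satisfies all
  F T F  ✓ satisfies all
  F T T  ✗ fails (r' + q')
  T F F  ✗ fails (p' + r + q)
  T F T  ✗ fails (r' + p')
  T T F  ✓ satisfies all
  T T T  ✗ fails (r' + q')
3 of the 8 rows are models.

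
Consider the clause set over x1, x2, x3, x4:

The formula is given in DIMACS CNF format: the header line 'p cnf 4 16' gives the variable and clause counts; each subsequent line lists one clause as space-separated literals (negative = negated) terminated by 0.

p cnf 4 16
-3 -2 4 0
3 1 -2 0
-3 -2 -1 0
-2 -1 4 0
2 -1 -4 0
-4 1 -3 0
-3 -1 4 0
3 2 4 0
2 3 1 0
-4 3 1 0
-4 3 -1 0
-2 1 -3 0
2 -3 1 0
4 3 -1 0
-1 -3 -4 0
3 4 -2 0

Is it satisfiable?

Try x3 = False.
Try x1 = True.
From the singleton clause (¬x4), x4 = False.
Now (x4) is unsatisfied and unit — conflict.
That branch fails; take x1 = False instead.
From the singleton clause (¬x2), x2 = False.
Now (x2) is unsatisfied and unit — conflict.
Neither x1 = True nor x1 = False works.
That branch fails; take x3 = True instead.
Try x2 = False.
From the singleton clause (x1), x1 = True.
From the singleton clause (¬x4), x4 = False.
Now (x4) is unsatisfied and unit — conflict.
That branch fails; take x2 = True instead.
From the singleton clause (x4), x4 = True.
From the singleton clause (¬x1), x1 = False.
Now (x1) is unsatisfied and unit — conflict.
Neither x2 = True nor x2 = False works.
Neither x3 = True nor x3 = False works.
No assignment satisfies every clause.

Unsatisfiable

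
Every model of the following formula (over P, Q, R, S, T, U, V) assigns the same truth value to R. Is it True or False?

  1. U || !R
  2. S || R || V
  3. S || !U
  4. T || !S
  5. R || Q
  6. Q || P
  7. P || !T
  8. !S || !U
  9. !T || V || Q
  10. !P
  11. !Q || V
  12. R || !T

Suppose R = true.
Unit clause (U) forces U = true.
Unit clause (S) forces S = true.
That conflicts with the unit clause (!S).
So every satisfying assignment has R = False.

False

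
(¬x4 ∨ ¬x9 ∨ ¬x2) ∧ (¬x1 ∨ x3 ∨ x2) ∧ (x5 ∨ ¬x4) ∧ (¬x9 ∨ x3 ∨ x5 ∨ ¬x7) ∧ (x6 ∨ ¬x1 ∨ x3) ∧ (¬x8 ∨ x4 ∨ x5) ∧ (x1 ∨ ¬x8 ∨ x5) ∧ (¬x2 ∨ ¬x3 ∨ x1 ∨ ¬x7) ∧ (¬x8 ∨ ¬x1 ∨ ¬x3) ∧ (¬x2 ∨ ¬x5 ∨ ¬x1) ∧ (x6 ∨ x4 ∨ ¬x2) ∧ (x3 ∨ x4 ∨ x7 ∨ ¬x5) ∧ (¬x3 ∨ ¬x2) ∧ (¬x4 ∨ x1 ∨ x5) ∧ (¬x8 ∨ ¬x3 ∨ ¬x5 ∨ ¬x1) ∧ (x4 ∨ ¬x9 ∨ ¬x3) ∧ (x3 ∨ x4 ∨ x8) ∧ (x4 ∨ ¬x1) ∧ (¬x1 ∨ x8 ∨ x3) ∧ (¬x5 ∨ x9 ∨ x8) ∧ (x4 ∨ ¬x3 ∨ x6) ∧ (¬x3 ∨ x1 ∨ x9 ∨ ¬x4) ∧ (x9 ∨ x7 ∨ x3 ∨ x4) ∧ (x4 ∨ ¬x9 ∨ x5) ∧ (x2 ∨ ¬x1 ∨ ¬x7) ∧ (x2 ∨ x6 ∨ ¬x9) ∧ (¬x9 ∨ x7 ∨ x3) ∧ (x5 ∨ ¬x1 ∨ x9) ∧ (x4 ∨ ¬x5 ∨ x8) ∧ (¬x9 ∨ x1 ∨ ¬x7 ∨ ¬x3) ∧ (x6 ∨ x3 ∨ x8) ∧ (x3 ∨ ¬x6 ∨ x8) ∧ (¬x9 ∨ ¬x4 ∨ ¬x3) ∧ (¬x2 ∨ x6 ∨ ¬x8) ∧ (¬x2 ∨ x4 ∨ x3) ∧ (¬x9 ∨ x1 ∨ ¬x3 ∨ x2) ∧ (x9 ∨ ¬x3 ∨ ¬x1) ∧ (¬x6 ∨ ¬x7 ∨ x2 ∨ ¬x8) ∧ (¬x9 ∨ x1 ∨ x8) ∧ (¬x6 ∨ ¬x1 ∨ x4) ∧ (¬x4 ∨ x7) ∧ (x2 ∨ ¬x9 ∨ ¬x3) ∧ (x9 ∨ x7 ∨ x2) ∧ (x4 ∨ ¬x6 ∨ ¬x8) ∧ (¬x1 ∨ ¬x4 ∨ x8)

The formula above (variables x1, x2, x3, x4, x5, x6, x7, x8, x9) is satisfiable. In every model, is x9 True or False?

False

Suppose x9 = True.
Suppose x4 = False.
The clause (¬x3) is unit, so x3 = False.
The clause (x8) is unit, so x8 = True.
The clause (x5) is unit, so x5 = True.
The clause (x7) is unit, so x7 = True.
The clause (¬x1) is unit, so x1 = False.
The clause (¬x2) is unit, so x2 = False.
The clause (x6) is unit, so x6 = True.
That conflicts with the unit clause (¬x6).
That branch fails; take x4 = True instead.
The clause (¬x2) is unit, so x2 = False.
The clause (x5) is unit, so x5 = True.
The clause (x6) is unit, so x6 = True.
The clause (¬x3) is unit, so x3 = False.
The clause (¬x1) is unit, so x1 = False.
The clause (x7) is unit, so x7 = True.
The clause (x8) is unit, so x8 = True.
That conflicts with the unit clause (¬x8).
Either choice for x4 ends in contradiction.
So every satisfying assignment has x9 = False.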